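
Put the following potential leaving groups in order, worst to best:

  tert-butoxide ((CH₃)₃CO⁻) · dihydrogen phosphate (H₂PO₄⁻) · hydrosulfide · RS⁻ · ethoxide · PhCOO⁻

tert-butoxide ((CH₃)₃CO⁻) < ethoxide < RS⁻ < hydrosulfide < PhCOO⁻ < dihydrogen phosphate (H₂PO₄⁻)

Rank by basicity of the departing species: weakest base leaves most easily.
dihydrogen phosphate (H₂PO₄⁻): pKₐ(H₃PO₄) ≈ 2.1
PhCOO⁻: pKₐ(C₆H₅COOH) ≈ 4.2
hydrosulfide: pKₐ(H₂S) ≈ 7
RS⁻: pKₐ(RSH (a thiol)) ≈ 10.5
ethoxide: pKₐ(CH₃CH₂OH) ≈ 16
tert-butoxide ((CH₃)₃CO⁻): pKₐ(t-BuOH) ≈ 18
Listed from poorest to best leaving group as asked.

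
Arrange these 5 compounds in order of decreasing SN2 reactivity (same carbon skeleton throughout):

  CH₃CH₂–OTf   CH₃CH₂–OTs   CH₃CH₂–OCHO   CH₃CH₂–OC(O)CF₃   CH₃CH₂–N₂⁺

CH₃CH₂–N₂⁺ > CH₃CH₂–OTf > CH₃CH₂–OTs > CH₃CH₂–OC(O)CF₃ > CH₃CH₂–OCHO

Identical carbon frameworks mean the comparison reduces to leaving-group quality.
A good leaving group is a weak base: the lower the pKₐ of its conjugate acid, the more readily it departs.
CH₃CH₂–N₂⁺ loses N₂: no meaningful conjugate acid; N₂ departs as an exceptionally stable neutral molecule
CH₃CH₂–OTf loses OTf⁻: pKₐ(CF₃SO₃H (triflic acid)) ≈ -14
CH₃CH₂–OTs loses OTs⁻: pKₐ(p-CH₃C₆H₄SO₃H (TsOH)) ≈ -2.8
CH₃CH₂–OC(O)CF₃ loses CF₃COO⁻: pKₐ(CF₃COOH) ≈ 0.2
CH₃CH₂–OCHO loses HCOO⁻: pKₐ(HCOOH) ≈ 3.8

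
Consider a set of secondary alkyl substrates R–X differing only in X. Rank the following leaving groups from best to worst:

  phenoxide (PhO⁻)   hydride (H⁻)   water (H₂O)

Leaving-group ability tracks the stability of the departed species; conjugate-acid pKₐ is the usual yardstick (lower pKₐ → better LG).
water (H₂O): pKₐ(H₃O⁺) ≈ -1.7
phenoxide (PhO⁻): pKₐ(C₆H₅OH (phenol)) ≈ 10
hydride (H⁻): pKₐ(H₂) ≈ 36

water (H₂O) > phenoxide (PhO⁻) > hydride (H⁻)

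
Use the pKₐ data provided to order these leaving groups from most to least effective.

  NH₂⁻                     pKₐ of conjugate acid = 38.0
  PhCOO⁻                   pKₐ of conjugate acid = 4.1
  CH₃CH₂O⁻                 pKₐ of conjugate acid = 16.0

Lower conjugate-acid pKₐ ⇒ weaker base ⇒ better leaving group.
Sorting by the given values: PhCOO⁻ (4.1), CH₃CH₂O⁻ (16.0), NH₂⁻ (38.0).

PhCOO⁻ > CH₃CH₂O⁻ > NH₂⁻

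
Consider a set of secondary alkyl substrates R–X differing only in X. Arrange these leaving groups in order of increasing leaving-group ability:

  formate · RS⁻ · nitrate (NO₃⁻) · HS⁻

RS⁻ < HS⁻ < formate < nitrate (NO₃⁻)

A good leaving group is a weak base: the lower the pKₐ of its conjugate acid, the more readily it departs.
nitrate (NO₃⁻): pKₐ(HNO₃) ≈ -1.3
formate: pKₐ(HCOOH) ≈ 3.8
HS⁻: pKₐ(H₂S) ≈ 7
RS⁻: pKₐ(RSH (a thiol)) ≈ 10.5
Listed from poorest to best leaving group as asked.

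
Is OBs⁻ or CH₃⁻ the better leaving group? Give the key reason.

OBs⁻

OBs⁻ is the better leaving group.
pKₐ(p-BrC₆H₄SO₃H) ≈ -2.8 versus pKₐ(CH₄) ≈ 48: OBs⁻ is the much weaker base.
Arenesulfonate with a p-bromo substituent.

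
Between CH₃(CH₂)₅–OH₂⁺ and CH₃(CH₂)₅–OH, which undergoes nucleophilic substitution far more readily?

CH₃(CH₂)₅–OH₂⁺

From CH₃(CH₂)₅–OH the departing group would be OH⁻ (pKₐ(H₂O) ≈ 15.7). Strong base; essentially never leaves without prior activation.
From CH₃(CH₂)₅–OH₂⁺ the leaving group is H₂O (pKₐ(H₃O⁺) ≈ -1.7). Neutral; leaves from a protonated alcohol (R–OH₂⁺).
(In practice CH₃(CH₂)₅–OH₂⁺ is made from CH₃(CH₂)₅–OH by protonation with strong acid, converting the leaving group from hydroxide to neutral water.)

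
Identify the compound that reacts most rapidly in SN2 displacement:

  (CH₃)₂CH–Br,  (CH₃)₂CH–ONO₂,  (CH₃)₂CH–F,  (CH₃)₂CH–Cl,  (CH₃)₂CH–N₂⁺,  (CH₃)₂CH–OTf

(CH₃)₂CH–N₂⁺

With the same alkyl group throughout, only the leaving group differentiates the rates.
The more stable X⁻ (or X) is on its own — i.e. the weaker a base it is — the better a leaving group it makes.
(CH₃)₂CH–N₂⁺ loses N₂: no meaningful conjugate acid; N₂ departs as an exceptionally stable neutral molecule
(CH₃)₂CH–OTf loses OTf⁻: pKₐ(CF₃SO₃H (triflic acid)) ≈ -14
(CH₃)₂CH–Br loses Br⁻: pKₐ(HBr) ≈ -9
(CH₃)₂CH–Cl loses Cl⁻: pKₐ(HCl) ≈ -7
(CH₃)₂CH–ONO₂ loses NO₃⁻: pKₐ(HNO₃) ≈ -1.3
(CH₃)₂CH–F loses F⁻: pKₐ(HF) ≈ 3.2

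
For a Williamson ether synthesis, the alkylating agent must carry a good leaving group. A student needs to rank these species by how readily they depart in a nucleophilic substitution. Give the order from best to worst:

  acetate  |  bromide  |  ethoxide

bromide: pKₐ(HBr) ≈ -9
acetate: pKₐ(CH₃COOH) ≈ 4.8
ethoxide: pKₐ(CH₃CH₂OH) ≈ 16

bromide > acetate > ethoxide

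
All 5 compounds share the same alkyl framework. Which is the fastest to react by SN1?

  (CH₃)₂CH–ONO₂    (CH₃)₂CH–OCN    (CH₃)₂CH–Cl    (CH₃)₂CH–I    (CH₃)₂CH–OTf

(CH₃)₂CH–OTf

The skeletons are identical, so relative rate is governed entirely by leaving-group ability.
Leaving-group ability tracks the stability of the departed species; conjugate-acid pKₐ is the usual yardstick (lower pKₐ → better LG).
(CH₃)₂CH–OTf loses OTf⁻: pKₐ(CF₃SO₃H (triflic acid)) ≈ -14
(CH₃)₂CH–I loses I⁻: pKₐ(HI) ≈ -10
(CH₃)₂CH–Cl loses Cl⁻: pKₐ(HCl) ≈ -7
(CH₃)₂CH–ONO₂ loses NO₃⁻: pKₐ(HNO₃) ≈ -1.3
(CH₃)₂CH–OCN loses NCO⁻: pKₐ(HOCN) ≈ 3.5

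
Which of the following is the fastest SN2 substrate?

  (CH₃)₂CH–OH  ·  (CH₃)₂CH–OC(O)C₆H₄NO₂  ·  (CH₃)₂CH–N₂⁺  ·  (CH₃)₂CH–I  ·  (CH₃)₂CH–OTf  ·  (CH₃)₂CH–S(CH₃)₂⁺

(CH₃)₂CH–N₂⁺

Identical carbon frameworks mean the comparison reduces to leaving-group quality.
Rank by basicity of the departing species: weakest base leaves most easily.
(CH₃)₂CH–N₂⁺ loses N₂: no meaningful conjugate acid; N₂ departs as an exceptionally stable neutral molecule
(CH₃)₂CH–OTf loses OTf⁻: pKₐ(CF₃SO₃H (triflic acid)) ≈ -14
(CH₃)₂CH–I loses I⁻: pKₐ(HI) ≈ -10
(CH₃)₂CH–S(CH₃)₂⁺ loses SR'₂: pKₐ(R'₂SH⁺) ≈ -7
(CH₃)₂CH–OC(O)C₆H₄NO₂ loses p-O₂N–C₆H₄–COO⁻: pKₐ(p-nitrobenzoic acid) ≈ 3.4
(CH₃)₂CH–OH loses OH⁻: pKₐ(H₂O) ≈ 15.7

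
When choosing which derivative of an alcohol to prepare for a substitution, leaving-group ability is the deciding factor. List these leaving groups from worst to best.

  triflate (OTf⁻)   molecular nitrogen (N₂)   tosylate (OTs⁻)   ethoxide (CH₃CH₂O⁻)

Rank by basicity of the departing species: weakest base leaves most easily.
molecular nitrogen (N₂): no meaningful conjugate acid; N₂ departs as an exceptionally stable neutral molecule
triflate (OTf⁻): pKₐ(CF₃SO₃H (triflic acid)) ≈ -14
tosylate (OTs⁻): pKₐ(p-CH₃C₆H₄SO₃H (TsOH)) ≈ -2.8 — resonance-delocalised arenesulfonate
ethoxide (CH₃CH₂O⁻): pKₐ(CH₃CH₂OH) ≈ 16
Listed from poorest to best leaving group as asked.

ethoxide (CH₃CH₂O⁻) < tosylate (OTs⁻) < triflate (OTf⁻) < molecular nitrogen (N₂)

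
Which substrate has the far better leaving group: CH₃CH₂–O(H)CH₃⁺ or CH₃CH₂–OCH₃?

From CH₃CH₂–OCH₃ the departing group would be CH₃O⁻ (pKₐ(CH₃OH) ≈ 15.5). Strong base; alkoxides do not leave unassisted.
From CH₃CH₂–O(H)CH₃⁺ the leaving group is R'OH (pKₐ(R'OH₂⁺) ≈ -2.4). Neutral; leaves from a protonated ether (an oxonium ion, R–O(H)R'⁺).
(In practice CH₃CH₂–O(H)CH₃⁺ is made from CH₃CH₂–OCH₃ by protonation with concentrated HI, allowing neutral methanol, rather than methoxide, to depart.)

CH₃CH₂–O(H)CH₃⁺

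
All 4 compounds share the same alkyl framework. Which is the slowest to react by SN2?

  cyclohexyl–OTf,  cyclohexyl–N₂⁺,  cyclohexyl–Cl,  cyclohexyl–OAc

With the same alkyl group throughout, only the leaving group differentiates the rates.
Rank by basicity of the departing species: weakest base leaves most easily.
cyclohexyl–N₂⁺ loses N₂: no meaningful conjugate acid; N₂ departs as an exceptionally stable neutral molecule
cyclohexyl–OTf loses OTf⁻: pKₐ(CF₃SO₃H (triflic acid)) ≈ -14
cyclohexyl–Cl loses Cl⁻: pKₐ(HCl) ≈ -7
cyclohexyl–OAc loses AcO⁻: pKₐ(CH₃COOH) ≈ 4.8

cyclohexyl–OAc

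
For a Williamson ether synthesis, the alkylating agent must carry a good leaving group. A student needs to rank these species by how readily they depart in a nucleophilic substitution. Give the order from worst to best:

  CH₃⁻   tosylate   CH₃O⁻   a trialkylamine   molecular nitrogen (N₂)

Leaving-group ability tracks the stability of the departed species; conjugate-acid pKₐ is the usual yardstick (lower pKₐ → better LG).
molecular nitrogen (N₂): no meaningful conjugate acid; N₂ departs as an exceptionally stable neutral molecule
tosylate: pKₐ(p-CH₃C₆H₄SO₃H (TsOH)) ≈ -2.8 — resonance-delocalised arenesulfonate
a trialkylamine: pKₐ(R'₃NH⁺) ≈ 10.7
CH₃O⁻: pKₐ(CH₃OH) ≈ 15.5 — strong base; alkoxides do not leave unassisted
CH₃⁻: pKₐ(CH₄) ≈ 48 — unstabilised carbanion; the worst conceivable leaving group
The question asks for worst first, so the sequence is read in increasing leaving-group ability.

CH₃⁻ < CH₃O⁻ < a trialkylamine < tosylate < molecular nitrogen (N₂)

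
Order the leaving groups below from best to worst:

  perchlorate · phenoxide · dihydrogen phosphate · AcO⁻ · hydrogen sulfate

perchlorate: pKₐ(HClO₄) ≈ -10
hydrogen sulfate: pKₐ(H₂SO₄) ≈ -3 — conjugate base of a strong mineral acid
dihydrogen phosphate: pKₐ(H₃PO₄) ≈ 2.1
AcO⁻: pKₐ(CH₃COOH) ≈ 4.8
phenoxide: pKₐ(C₆H₅OH (phenol)) ≈ 10 — resonance into the ring helps, but still a poor LG

perchlorate > hydrogen sulfate > dihydrogen phosphate > AcO⁻ > phenoxide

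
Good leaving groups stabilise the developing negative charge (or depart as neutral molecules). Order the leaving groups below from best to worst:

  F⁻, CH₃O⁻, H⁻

The more stable X⁻ (or X) is on its own — i.e. the weaker a base it is — the better a leaving group it makes.
F⁻: pKₐ(HF) ≈ 3.2
CH₃O⁻: pKₐ(CH₃OH) ≈ 15.5 — strong base; alkoxides do not leave unassisted
H⁻: pKₐ(H₂) ≈ 36

F⁻ > CH₃O⁻ > H⁻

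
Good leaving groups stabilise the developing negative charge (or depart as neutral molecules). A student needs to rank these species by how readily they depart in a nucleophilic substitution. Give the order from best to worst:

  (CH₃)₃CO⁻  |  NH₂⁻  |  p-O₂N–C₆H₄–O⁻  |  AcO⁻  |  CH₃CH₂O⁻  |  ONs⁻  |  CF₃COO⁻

ONs⁻ > CF₃COO⁻ > AcO⁻ > p-O₂N–C₆H₄–O⁻ > CH₃CH₂O⁻ > (CH₃)₃CO⁻ > NH₂⁻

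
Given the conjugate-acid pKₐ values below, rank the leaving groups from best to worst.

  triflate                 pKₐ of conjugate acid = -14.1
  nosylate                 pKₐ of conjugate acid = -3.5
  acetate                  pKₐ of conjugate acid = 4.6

triflate > nosylate > acetate

Lower conjugate-acid pKₐ ⇒ weaker base ⇒ better leaving group.
Sorting by the given values: triflate (-14.1), nosylate (-3.5), acetate (4.6).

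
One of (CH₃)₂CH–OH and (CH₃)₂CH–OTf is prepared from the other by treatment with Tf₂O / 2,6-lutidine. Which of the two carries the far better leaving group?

(CH₃)₂CH–OTf

From (CH₃)₂CH–OH the departing group would be OH⁻ (pKₐ(H₂O) ≈ 15.7). Strong base; essentially never leaves without prior activation.
From (CH₃)₂CH–OTf the leaving group is OTf⁻ (pKₐ(CF₃SO₃H (triflic acid)) ≈ -14). Charge spread over three oxygens and a CF₃ group; the premier leaving group in synthesis.
Treatment with Tf₂O / 2,6-lutidine works by converting the hydroxyl into a triflate, making (CH₃)₂CH–OTf enormously more reactive.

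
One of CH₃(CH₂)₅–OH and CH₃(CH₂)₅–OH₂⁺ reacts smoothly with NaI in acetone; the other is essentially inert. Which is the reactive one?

From CH₃(CH₂)₅–OH the departing group would be OH⁻ (pKₐ(H₂O) ≈ 15.7). Strong base; essentially never leaves without prior activation.
From CH₃(CH₂)₅–OH₂⁺ the leaving group is H₂O (pKₐ(H₃O⁺) ≈ -1.7). Neutral; leaves from a protonated alcohol (R–OH₂⁺).
(In practice CH₃(CH₂)₅–OH₂⁺ is made from CH₃(CH₂)₅–OH by protonation with strong acid, converting the leaving group from hydroxide to neutral water.)

CH₃(CH₂)₅–OH₂⁺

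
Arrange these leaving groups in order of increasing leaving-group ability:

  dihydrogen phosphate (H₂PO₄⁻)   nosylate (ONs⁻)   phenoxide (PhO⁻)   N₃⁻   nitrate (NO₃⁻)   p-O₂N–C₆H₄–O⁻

phenoxide (PhO⁻) < p-O₂N–C₆H₄–O⁻ < N₃⁻ < dihydrogen phosphate (H₂PO₄⁻) < nitrate (NO₃⁻) < nosylate (ONs⁻)

Rank by basicity of the departing species: weakest base leaves most easily.
nosylate (ONs⁻): pKₐ(p-O₂NC₆H₄SO₃H) ≈ -3.5
nitrate (NO₃⁻): pKₐ(HNO₃) ≈ -1.3 — resonance-delocalised over three oxygens
dihydrogen phosphate (H₂PO₄⁻): pKₐ(H₃PO₄) ≈ 2.1 — moderate base; biological leaving group after further activation
N₃⁻: pKₐ(HN₃) ≈ 4.7 — linear, resonance-stabilised
p-O₂N–C₆H₄–O⁻: pKₐ(p-nitrophenol) ≈ 7.2 — nitro group delocalises the charge; the classic chromogenic LG
phenoxide (PhO⁻): pKₐ(C₆H₅OH (phenol)) ≈ 10 — resonance into the ring helps, but still a poor LG
Listed from poorest to best leaving group as asked.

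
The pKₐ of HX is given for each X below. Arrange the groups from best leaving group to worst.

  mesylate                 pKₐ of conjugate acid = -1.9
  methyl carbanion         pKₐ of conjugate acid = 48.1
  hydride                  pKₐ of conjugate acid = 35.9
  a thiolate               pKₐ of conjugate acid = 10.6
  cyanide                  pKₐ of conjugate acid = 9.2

Lower conjugate-acid pKₐ ⇒ weaker base ⇒ better leaving group.
Sorting by the given values: mesylate (-1.9), cyanide (9.2), a thiolate (10.6), hydride (35.9), methyl carbanion (48.1).

mesylate > cyanide > a thiolate > hydride > methyl carbanion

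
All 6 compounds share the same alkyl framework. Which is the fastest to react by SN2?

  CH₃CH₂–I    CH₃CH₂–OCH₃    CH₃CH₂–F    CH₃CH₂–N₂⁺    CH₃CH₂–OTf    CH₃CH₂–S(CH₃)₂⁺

CH₃CH₂–N₂⁺

With the same alkyl group throughout, only the leaving group differentiates the rates.
The more stable X⁻ (or X) is on its own — i.e. the weaker a base it is — the better a leaving group it makes.
CH₃CH₂–N₂⁺ loses N₂: no meaningful conjugate acid; N₂ departs as an exceptionally stable neutral molecule
CH₃CH₂–OTf loses OTf⁻: pKₐ(CF₃SO₃H (triflic acid)) ≈ -14
CH₃CH₂–I loses I⁻: pKₐ(HI) ≈ -10
CH₃CH₂–S(CH₃)₂⁺ loses SR'₂: pKₐ(R'₂SH⁺) ≈ -7
CH₃CH₂–F loses F⁻: pKₐ(HF) ≈ 3.2
CH₃CH₂–OCH₃ loses CH₃O⁻: pKₐ(CH₃OH) ≈ 15.5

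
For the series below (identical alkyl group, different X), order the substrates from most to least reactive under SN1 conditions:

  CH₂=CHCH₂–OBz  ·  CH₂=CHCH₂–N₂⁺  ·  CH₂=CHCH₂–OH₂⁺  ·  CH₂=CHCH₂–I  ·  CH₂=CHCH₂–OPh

CH₂=CHCH₂–N₂⁺ > CH₂=CHCH₂–I > CH₂=CHCH₂–OH₂⁺ > CH₂=CHCH₂–OBz > CH₂=CHCH₂–OPh

Identical carbon frameworks mean the comparison reduces to leaving-group quality.
A good leaving group is a weak base: the lower the pKₐ of its conjugate acid, the more readily it departs.
CH₂=CHCH₂–N₂⁺ loses N₂: no meaningful conjugate acid; N₂ departs as an exceptionally stable neutral molecule
CH₂=CHCH₂–I loses I⁻: pKₐ(HI) ≈ -10
CH₂=CHCH₂–OH₂⁺ loses H₂O: pKₐ(H₃O⁺) ≈ -1.7
CH₂=CHCH₂–OBz loses PhCOO⁻: pKₐ(C₆H₅COOH) ≈ 4.2
CH₂=CHCH₂–OPh loses PhO⁻: pKₐ(C₆H₅OH (phenol)) ≈ 10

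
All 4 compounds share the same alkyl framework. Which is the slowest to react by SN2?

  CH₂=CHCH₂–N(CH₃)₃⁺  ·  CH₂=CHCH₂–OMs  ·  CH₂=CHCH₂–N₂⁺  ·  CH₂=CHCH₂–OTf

The skeletons are identical, so relative rate is governed entirely by leaving-group ability.
A good leaving group is a weak base: the lower the pKₐ of its conjugate acid, the more readily it departs.
CH₂=CHCH₂–N₂⁺ loses N₂: no meaningful conjugate acid; N₂ departs as an exceptionally stable neutral molecule
CH₂=CHCH₂–OTf loses OTf⁻: pKₐ(CF₃SO₃H (triflic acid)) ≈ -14
CH₂=CHCH₂–OMs loses OMs⁻: pKₐ(CH₃SO₃H (MsOH)) ≈ -1.9
CH₂=CHCH₂–N(CH₃)₃⁺ loses NR'₃: pKₐ(R'₃NH⁺) ≈ 10.7

CH₂=CHCH₂–N(CH₃)₃⁺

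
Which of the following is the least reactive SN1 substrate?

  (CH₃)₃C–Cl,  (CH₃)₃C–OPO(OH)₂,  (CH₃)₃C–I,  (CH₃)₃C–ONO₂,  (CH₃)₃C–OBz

(CH₃)₃C–OBz

Same R in every case — rank the leaving groups.
Rank by basicity of the departing species: weakest base leaves most easily.
(CH₃)₃C–I loses I⁻: pKₐ(HI) ≈ -10
(CH₃)₃C–Cl loses Cl⁻: pKₐ(HCl) ≈ -7
(CH₃)₃C–ONO₂ loses NO₃⁻: pKₐ(HNO₃) ≈ -1.3
(CH₃)₃C–OPO(OH)₂ loses H₂PO₄⁻: pKₐ(H₃PO₄) ≈ 2.1
(CH₃)₃C–OBz loses PhCOO⁻: pKₐ(C₆H₅COOH) ≈ 4.2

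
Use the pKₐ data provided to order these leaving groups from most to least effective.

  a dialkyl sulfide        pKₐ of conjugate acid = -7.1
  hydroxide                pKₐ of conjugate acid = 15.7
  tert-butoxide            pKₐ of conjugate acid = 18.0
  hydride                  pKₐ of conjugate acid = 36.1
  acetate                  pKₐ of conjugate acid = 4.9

a dialkyl sulfide > acetate > hydroxide > tert-butoxide > hydride

Lower conjugate-acid pKₐ ⇒ weaker base ⇒ better leaving group.
Sorting by the given values: a dialkyl sulfide (-7.1), acetate (4.9), hydroxide (15.7), tert-butoxide (18.0), hydride (36.1).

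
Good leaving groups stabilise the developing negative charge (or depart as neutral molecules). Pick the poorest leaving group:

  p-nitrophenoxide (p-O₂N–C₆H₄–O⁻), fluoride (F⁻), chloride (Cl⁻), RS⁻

chloride (Cl⁻): pKₐ(HCl) ≈ -7
fluoride (F⁻): pKₐ(HF) ≈ 3.2
p-nitrophenoxide (p-O₂N–C₆H₄–O⁻): pKₐ(p-nitrophenol) ≈ 7.2
RS⁻: pKₐ(RSH (a thiol)) ≈ 10.5

RS⁻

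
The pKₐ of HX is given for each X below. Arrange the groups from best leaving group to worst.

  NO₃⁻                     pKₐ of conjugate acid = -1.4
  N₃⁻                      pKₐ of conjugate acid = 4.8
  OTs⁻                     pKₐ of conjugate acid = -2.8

OTs⁻ > NO₃⁻ > N₃⁻

Lower conjugate-acid pKₐ ⇒ weaker base ⇒ better leaving group.
Sorting by the given values: OTs⁻ (-2.8), NO₃⁻ (-1.4), N₃⁻ (4.8).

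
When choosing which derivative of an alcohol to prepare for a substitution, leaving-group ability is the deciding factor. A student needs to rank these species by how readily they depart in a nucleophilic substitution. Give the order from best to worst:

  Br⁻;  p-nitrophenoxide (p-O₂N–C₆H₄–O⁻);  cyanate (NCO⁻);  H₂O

Br⁻ > H₂O > cyanate (NCO⁻) > p-nitrophenoxide (p-O₂N–C₆H₄–O⁻)

Br⁻: pKₐ(HBr) ≈ -9
H₂O: pKₐ(H₃O⁺) ≈ -1.7 — neutral; leaves from a protonated alcohol (R–OH₂⁺)
cyanate (NCO⁻): pKₐ(HOCN) ≈ 3.5
p-nitrophenoxide (p-O₂N–C₆H₄–O⁻): pKₐ(p-nitrophenol) ≈ 7.2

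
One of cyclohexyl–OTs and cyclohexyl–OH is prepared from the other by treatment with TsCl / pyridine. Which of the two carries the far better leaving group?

From cyclohexyl–OH the departing group would be OH⁻ (pKₐ(H₂O) ≈ 15.7). Strong base; essentially never leaves without prior activation.
From cyclohexyl–OTs the leaving group is OTs⁻ (pKₐ(p-CH₃C₆H₄SO₃H (TsOH)) ≈ -2.8). Resonance-delocalised arenesulfonate.
Treatment with TsCl / pyridine works by converting the hydroxyl into a tosylate, making cyclohexyl–OTs enormously more reactive.

cyclohexyl–OTs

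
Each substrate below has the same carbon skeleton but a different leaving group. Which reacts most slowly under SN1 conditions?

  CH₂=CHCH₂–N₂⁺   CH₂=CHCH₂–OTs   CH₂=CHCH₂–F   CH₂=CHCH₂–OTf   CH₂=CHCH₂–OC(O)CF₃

CH₂=CHCH₂–F

With the same alkyl group throughout, only the leaving group differentiates the rates.
Leaving-group ability tracks the stability of the departed species; conjugate-acid pKₐ is the usual yardstick (lower pKₐ → better LG).
CH₂=CHCH₂–N₂⁺ loses N₂: no meaningful conjugate acid; N₂ departs as an exceptionally stable neutral molecule
CH₂=CHCH₂–OTf loses OTf⁻: pKₐ(CF₃SO₃H (triflic acid)) ≈ -14
CH₂=CHCH₂–OTs loses OTs⁻: pKₐ(p-CH₃C₆H₄SO₃H (TsOH)) ≈ -2.8
CH₂=CHCH₂–OC(O)CF₃ loses CF₃COO⁻: pKₐ(CF₃COOH) ≈ 0.2
CH₂=CHCH₂–F loses F⁻: pKₐ(HF) ≈ 3.2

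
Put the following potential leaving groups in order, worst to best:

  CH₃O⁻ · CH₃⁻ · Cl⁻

CH₃⁻ < CH₃O⁻ < Cl⁻

Cl⁻: pKₐ(HCl) ≈ -7 — moderately weak base
CH₃O⁻: pKₐ(CH₃OH) ≈ 15.5 — strong base; alkoxides do not leave unassisted
CH₃⁻: pKₐ(CH₄) ≈ 48 — unstabilised carbanion; the worst conceivable leaving group
Reversing gives the worst-to-best order requested.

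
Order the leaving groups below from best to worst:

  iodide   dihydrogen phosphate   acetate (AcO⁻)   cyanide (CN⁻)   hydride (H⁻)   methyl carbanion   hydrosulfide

A good leaving group is a weak base: the lower the pKₐ of its conjugate acid, the more readily it departs.
iodide: pKₐ(HI) ≈ -10
dihydrogen phosphate: pKₐ(H₃PO₄) ≈ 2.1
acetate (AcO⁻): pKₐ(CH₃COOH) ≈ 4.8
hydrosulfide: pKₐ(H₂S) ≈ 7
cyanide (CN⁻): pKₐ(HCN) ≈ 9.2
hydride (H⁻): pKₐ(H₂) ≈ 36
methyl carbanion: pKₐ(CH₄) ≈ 48

iodide > dihydrogen phosphate > acetate (AcO⁻) > hydrosulfide > cyanide (CN⁻) > hydride (H⁻) > methyl carbanion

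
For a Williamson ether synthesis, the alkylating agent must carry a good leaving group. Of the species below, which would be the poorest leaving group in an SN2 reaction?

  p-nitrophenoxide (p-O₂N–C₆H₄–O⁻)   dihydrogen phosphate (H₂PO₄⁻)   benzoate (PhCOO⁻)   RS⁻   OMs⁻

RS⁻

OMs⁻: pKₐ(CH₃SO₃H (MsOH)) ≈ -1.9
dihydrogen phosphate (H₂PO₄⁻): pKₐ(H₃PO₄) ≈ 2.1
benzoate (PhCOO⁻): pKₐ(C₆H₅COOH) ≈ 4.2
p-nitrophenoxide (p-O₂N–C₆H₄–O⁻): pKₐ(p-nitrophenol) ≈ 7.2
RS⁻: pKₐ(RSH (a thiol)) ≈ 10.5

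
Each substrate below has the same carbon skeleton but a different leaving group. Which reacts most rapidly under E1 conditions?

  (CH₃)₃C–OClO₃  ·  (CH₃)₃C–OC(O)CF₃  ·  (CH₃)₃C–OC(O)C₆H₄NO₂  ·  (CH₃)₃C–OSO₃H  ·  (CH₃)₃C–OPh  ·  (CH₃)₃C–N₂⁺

(CH₃)₃C–N₂⁺

With the same alkyl group throughout, only the leaving group differentiates the rates.
The more stable X⁻ (or X) is on its own — i.e. the weaker a base it is — the better a leaving group it makes.
(CH₃)₃C–N₂⁺ loses N₂: no meaningful conjugate acid; N₂ departs as an exceptionally stable neutral molecule
(CH₃)₃C–OClO₃ loses ClO₄⁻: pKₐ(HClO₄) ≈ -10
(CH₃)₃C–OSO₃H loses HSO₄⁻: pKₐ(H₂SO₄) ≈ -3
(CH₃)₃C–OC(O)CF₃ loses CF₃COO⁻: pKₐ(CF₃COOH) ≈ 0.2
(CH₃)₃C–OC(O)C₆H₄NO₂ loses p-O₂N–C₆H₄–COO⁻: pKₐ(p-nitrobenzoic acid) ≈ 3.4
(CH₃)₃C–OPh loses PhO⁻: pKₐ(C₆H₅OH (phenol)) ≈ 10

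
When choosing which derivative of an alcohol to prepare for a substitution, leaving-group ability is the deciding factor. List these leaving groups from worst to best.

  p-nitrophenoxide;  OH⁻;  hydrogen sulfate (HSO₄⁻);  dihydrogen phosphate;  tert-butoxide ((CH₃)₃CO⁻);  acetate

hydrogen sulfate (HSO₄⁻): pKₐ(H₂SO₄) ≈ -3
dihydrogen phosphate: pKₐ(H₃PO₄) ≈ 2.1
acetate: pKₐ(CH₃COOH) ≈ 4.8 — resonance-stabilised but still a weak base
p-nitrophenoxide: pKₐ(p-nitrophenol) ≈ 7.2 — nitro group delocalises the charge; the classic chromogenic LG
OH⁻: pKₐ(H₂O) ≈ 15.7
tert-butoxide ((CH₃)₃CO⁻): pKₐ(t-BuOH) ≈ 18
Listed from poorest to best leaving group as asked.

tert-butoxide ((CH₃)₃CO⁻) < OH⁻ < p-nitrophenoxide < acetate < dihydrogen phosphate < hydrogen sulfate (HSO₄⁻)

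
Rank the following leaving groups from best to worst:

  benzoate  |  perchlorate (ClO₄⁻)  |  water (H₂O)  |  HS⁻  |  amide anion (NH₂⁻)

perchlorate (ClO₄⁻) > water (H₂O) > benzoate > HS⁻ > amide anion (NH₂⁻)

Leaving-group ability tracks the stability of the departed species; conjugate-acid pKₐ is the usual yardstick (lower pKₐ → better LG).
perchlorate (ClO₄⁻): pKₐ(HClO₄) ≈ -10
water (H₂O): pKₐ(H₃O⁺) ≈ -1.7 — neutral; leaves from a protonated alcohol (R–OH₂⁺)
benzoate: pKₐ(C₆H₅COOH) ≈ 4.2
HS⁻: pKₐ(H₂S) ≈ 7
amide anion (NH₂⁻): pKₐ(NH₃) ≈ 38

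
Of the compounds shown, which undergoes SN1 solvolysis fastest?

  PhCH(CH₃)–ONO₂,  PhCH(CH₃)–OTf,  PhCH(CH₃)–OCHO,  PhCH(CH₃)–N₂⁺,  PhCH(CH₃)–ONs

PhCH(CH₃)–N₂⁺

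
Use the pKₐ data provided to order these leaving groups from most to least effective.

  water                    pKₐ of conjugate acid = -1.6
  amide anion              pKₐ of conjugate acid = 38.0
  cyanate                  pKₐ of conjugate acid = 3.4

water > cyanate > amide anion

Lower conjugate-acid pKₐ ⇒ weaker base ⇒ better leaving group.
Sorting by the given values: water (-1.6), cyanate (3.4), amide anion (38.0).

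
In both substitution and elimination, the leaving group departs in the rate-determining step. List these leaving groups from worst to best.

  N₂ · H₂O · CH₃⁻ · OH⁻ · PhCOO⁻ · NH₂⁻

CH₃⁻ < NH₂⁻ < OH⁻ < PhCOO⁻ < H₂O < N₂

A good leaving group is a weak base: the lower the pKₐ of its conjugate acid, the more readily it departs.
N₂: no meaningful conjugate acid; N₂ departs as an exceptionally stable neutral molecule
H₂O: pKₐ(H₃O⁺) ≈ -1.7 — neutral; leaves from a protonated alcohol (R–OH₂⁺)
PhCOO⁻: pKₐ(C₆H₅COOH) ≈ 4.2 — aryl carboxylate
OH⁻: pKₐ(H₂O) ≈ 15.7
NH₂⁻: pKₐ(NH₃) ≈ 38
CH₃⁻: pKₐ(CH₄) ≈ 48 — unstabilised carbanion; the worst conceivable leaving group
Reversing gives the worst-to-best order requested.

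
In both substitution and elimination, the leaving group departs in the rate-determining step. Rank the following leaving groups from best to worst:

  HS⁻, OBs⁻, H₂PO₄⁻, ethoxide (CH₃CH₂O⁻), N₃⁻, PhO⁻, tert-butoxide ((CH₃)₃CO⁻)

OBs⁻ > H₂PO₄⁻ > N₃⁻ > HS⁻ > PhO⁻ > ethoxide (CH₃CH₂O⁻) > tert-butoxide ((CH₃)₃CO⁻)

A good leaving group is a weak base: the lower the pKₐ of its conjugate acid, the more readily it departs.
OBs⁻: pKₐ(p-BrC₆H₄SO₃H) ≈ -2.8 — arenesulfonate with a p-bromo substituent
H₂PO₄⁻: pKₐ(H₃PO₄) ≈ 2.1
N₃⁻: pKₐ(HN₃) ≈ 4.7
HS⁻: pKₐ(H₂S) ≈ 7
PhO⁻: pKₐ(C₆H₅OH (phenol)) ≈ 10
ethoxide (CH₃CH₂O⁻): pKₐ(CH₃CH₂OH) ≈ 16 — strong base; alkoxides do not leave unassisted
tert-butoxide ((CH₃)₃CO⁻): pKₐ(t-BuOH) ≈ 18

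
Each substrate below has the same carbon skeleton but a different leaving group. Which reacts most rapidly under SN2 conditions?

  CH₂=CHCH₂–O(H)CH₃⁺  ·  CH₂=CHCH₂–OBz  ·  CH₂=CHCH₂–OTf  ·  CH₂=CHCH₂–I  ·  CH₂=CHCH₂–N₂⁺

The skeletons are identical, so relative rate is governed entirely by leaving-group ability.
Leaving-group ability tracks the stability of the departed species; conjugate-acid pKₐ is the usual yardstick (lower pKₐ → better LG).
CH₂=CHCH₂–N₂⁺ loses N₂: no meaningful conjugate acid; N₂ departs as an exceptionally stable neutral molecule
CH₂=CHCH₂–OTf loses OTf⁻: pKₐ(CF₃SO₃H (triflic acid)) ≈ -14
CH₂=CHCH₂–I loses I⁻: pKₐ(HI) ≈ -10
CH₂=CHCH₂–O(H)CH₃⁺ loses R'OH: pKₐ(R'OH₂⁺) ≈ -2.4
CH₂=CHCH₂–OBz loses PhCOO⁻: pKₐ(C₆H₅COOH) ≈ 4.2

CH₂=CHCH₂–N₂⁺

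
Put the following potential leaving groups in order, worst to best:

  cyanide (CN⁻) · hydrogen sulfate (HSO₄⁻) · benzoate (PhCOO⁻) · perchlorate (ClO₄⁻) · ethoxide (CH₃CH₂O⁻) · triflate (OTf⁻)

triflate (OTf⁻): pKₐ(CF₃SO₃H (triflic acid)) ≈ -14
perchlorate (ClO₄⁻): pKₐ(HClO₄) ≈ -10
hydrogen sulfate (HSO₄⁻): pKₐ(H₂SO₄) ≈ -3
benzoate (PhCOO⁻): pKₐ(C₆H₅COOH) ≈ 4.2
cyanide (CN⁻): pKₐ(HCN) ≈ 9.2 — sp carbon stabilises the charge somewhat, but still a poor LG
ethoxide (CH₃CH₂O⁻): pKₐ(CH₃CH₂OH) ≈ 16
The question asks for worst first, so the sequence is read in increasing leaving-group ability.

ethoxide (CH₃CH₂O⁻) < cyanide (CN⁻) < benzoate (PhCOO⁻) < hydrogen sulfate (HSO₄⁻) < perchlorate (ClO₄⁻) < triflate (OTf⁻)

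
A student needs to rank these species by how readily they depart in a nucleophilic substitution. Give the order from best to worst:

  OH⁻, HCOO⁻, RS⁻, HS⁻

HCOO⁻ > HS⁻ > RS⁻ > OH⁻

HCOO⁻: pKₐ(HCOOH) ≈ 3.8 — resonance-stabilised carboxylate
HS⁻: pKₐ(H₂S) ≈ 7 — larger and more polarisable than the oxygen analogue
RS⁻: pKₐ(RSH (a thiol)) ≈ 10.5 — moderately basic; rarely leaves without activation
OH⁻: pKₐ(H₂O) ≈ 15.7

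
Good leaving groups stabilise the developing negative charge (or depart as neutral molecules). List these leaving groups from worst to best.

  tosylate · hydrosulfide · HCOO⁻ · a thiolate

Leaving-group ability tracks the stability of the departed species; conjugate-acid pKₐ is the usual yardstick (lower pKₐ → better LG).
tosylate: pKₐ(p-CH₃C₆H₄SO₃H (TsOH)) ≈ -2.8 — resonance-delocalised arenesulfonate
HCOO⁻: pKₐ(HCOOH) ≈ 3.8 — resonance-stabilised carboxylate
hydrosulfide: pKₐ(H₂S) ≈ 7 — larger and more polarisable than the oxygen analogue
a thiolate: pKₐ(RSH (a thiol)) ≈ 10.5
Reversing gives the worst-to-best order requested.

a thiolate < hydrosulfide < HCOO⁻ < tosylate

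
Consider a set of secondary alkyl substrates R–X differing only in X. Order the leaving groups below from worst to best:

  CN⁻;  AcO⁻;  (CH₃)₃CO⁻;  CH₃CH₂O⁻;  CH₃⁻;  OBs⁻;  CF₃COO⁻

OBs⁻: pKₐ(p-BrC₆H₄SO₃H) ≈ -2.8 — arenesulfonate with a p-bromo substituent
CF₃COO⁻: pKₐ(CF₃COOH) ≈ 0.2
AcO⁻: pKₐ(CH₃COOH) ≈ 4.8
CN⁻: pKₐ(HCN) ≈ 9.2 — sp carbon stabilises the charge somewhat, but still a poor LG
CH₃CH₂O⁻: pKₐ(CH₃CH₂OH) ≈ 16 — strong base; alkoxides do not leave unassisted
(CH₃)₃CO⁻: pKₐ(t-BuOH) ≈ 18
CH₃⁻: pKₐ(CH₄) ≈ 48 — unstabilised carbanion; the worst conceivable leaving group
The question asks for worst first, so the sequence is read in increasing leaving-group ability.

CH₃⁻ < (CH₃)₃CO⁻ < CH₃CH₂O⁻ < CN⁻ < AcO⁻ < CF₃COO⁻ < OBs⁻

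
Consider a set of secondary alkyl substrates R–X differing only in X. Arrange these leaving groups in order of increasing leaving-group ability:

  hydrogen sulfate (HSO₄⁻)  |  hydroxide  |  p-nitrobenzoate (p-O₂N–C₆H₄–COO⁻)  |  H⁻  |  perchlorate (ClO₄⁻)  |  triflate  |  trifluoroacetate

Leaving-group ability tracks the stability of the departed species; conjugate-acid pKₐ is the usual yardstick (lower pKₐ → better LG).
triflate: pKₐ(CF₃SO₃H (triflic acid)) ≈ -14
perchlorate (ClO₄⁻): pKₐ(HClO₄) ≈ -10 — extremely weak base; rarely used for safety reasons
hydrogen sulfate (HSO₄⁻): pKₐ(H₂SO₄) ≈ -3
trifluoroacetate: pKₐ(CF₃COOH) ≈ 0.2 — strongly electron-withdrawing CF₃ stabilises the carboxylate
p-nitrobenzoate (p-O₂N–C₆H₄–COO⁻): pKₐ(p-nitrobenzoic acid) ≈ 3.4 — electron-withdrawing nitro group stabilises the carboxylate
hydroxide: pKₐ(H₂O) ≈ 15.7
H⁻: pKₐ(H₂) ≈ 36 — extremely strong base; leaves only in special hydride-transfer contexts
Reversing gives the worst-to-best order requested.

H⁻ < hydroxide < p-nitrobenzoate (p-O₂N–C₆H₄–COO⁻) < trifluoroacetate < hydrogen sulfate (HSO₄⁻) < perchlorate (ClO₄⁻) < triflate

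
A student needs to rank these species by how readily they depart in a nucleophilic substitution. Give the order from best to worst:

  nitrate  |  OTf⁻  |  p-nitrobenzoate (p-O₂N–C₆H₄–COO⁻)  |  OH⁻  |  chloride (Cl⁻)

OTf⁻: pKₐ(CF₃SO₃H (triflic acid)) ≈ -14 — charge spread over three oxygens and a CF₃ group; the premier leaving group in synthesis
chloride (Cl⁻): pKₐ(HCl) ≈ -7 — moderately weak base
nitrate: pKₐ(HNO₃) ≈ -1.3 — resonance-delocalised over three oxygens
p-nitrobenzoate (p-O₂N–C₆H₄–COO⁻): pKₐ(p-nitrobenzoic acid) ≈ 3.4
OH⁻: pKₐ(H₂O) ≈ 15.7

OTf⁻ > chloride (Cl⁻) > nitrate > p-nitrobenzoate (p-O₂N–C₆H₄–COO⁻) > OH⁻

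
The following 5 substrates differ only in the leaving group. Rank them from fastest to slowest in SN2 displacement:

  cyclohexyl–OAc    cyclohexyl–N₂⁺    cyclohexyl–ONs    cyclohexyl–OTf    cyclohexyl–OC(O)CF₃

cyclohexyl–N₂⁺ > cyclohexyl–OTf > cyclohexyl–ONs > cyclohexyl–OC(O)CF₃ > cyclohexyl–OAc

With the same alkyl group throughout, only the leaving group differentiates the rates.
The more stable X⁻ (or X) is on its own — i.e. the weaker a base it is — the better a leaving group it makes.
cyclohexyl–N₂⁺ loses N₂: no meaningful conjugate acid; N₂ departs as an exceptionally stable neutral molecule
cyclohexyl–OTf loses OTf⁻: pKₐ(CF₃SO₃H (triflic acid)) ≈ -14
cyclohexyl–ONs loses ONs⁻: pKₐ(p-O₂NC₆H₄SO₃H) ≈ -3.5
cyclohexyl–OC(O)CF₃ loses CF₃COO⁻: pKₐ(CF₃COOH) ≈ 0.2
cyclohexyl–OAc loses AcO⁻: pKₐ(CH₃COOH) ≈ 4.8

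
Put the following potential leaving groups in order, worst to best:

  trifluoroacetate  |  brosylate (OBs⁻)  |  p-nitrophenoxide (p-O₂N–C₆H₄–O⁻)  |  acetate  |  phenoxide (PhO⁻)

phenoxide (PhO⁻) < p-nitrophenoxide (p-O₂N–C₆H₄–O⁻) < acetate < trifluoroacetate < brosylate (OBs⁻)

The more stable X⁻ (or X) is on its own — i.e. the weaker a base it is — the better a leaving group it makes.
brosylate (OBs⁻): pKₐ(p-BrC₆H₄SO₃H) ≈ -2.8
trifluoroacetate: pKₐ(CF₃COOH) ≈ 0.2
acetate: pKₐ(CH₃COOH) ≈ 4.8
p-nitrophenoxide (p-O₂N–C₆H₄–O⁻): pKₐ(p-nitrophenol) ≈ 7.2
phenoxide (PhO⁻): pKₐ(C₆H₅OH (phenol)) ≈ 10
Reversing gives the worst-to-best order requested.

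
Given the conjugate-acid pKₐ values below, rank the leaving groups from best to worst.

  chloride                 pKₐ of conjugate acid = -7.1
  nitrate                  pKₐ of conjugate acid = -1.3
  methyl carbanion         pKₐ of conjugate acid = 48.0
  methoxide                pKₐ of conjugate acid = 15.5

chloride > nitrate > methoxide > methyl carbanion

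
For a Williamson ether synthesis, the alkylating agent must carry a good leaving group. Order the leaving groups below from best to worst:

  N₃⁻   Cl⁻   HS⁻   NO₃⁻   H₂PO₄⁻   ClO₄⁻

ClO₄⁻ > Cl⁻ > NO₃⁻ > H₂PO₄⁻ > N₃⁻ > HS⁻

ClO₄⁻: pKₐ(HClO₄) ≈ -10
Cl⁻: pKₐ(HCl) ≈ -7
NO₃⁻: pKₐ(HNO₃) ≈ -1.3 — resonance-delocalised over three oxygens
H₂PO₄⁻: pKₐ(H₃PO₄) ≈ 2.1
N₃⁻: pKₐ(HN₃) ≈ 4.7 — linear, resonance-stabilised
HS⁻: pKₐ(H₂S) ≈ 7 — larger and more polarisable than the oxygen analogue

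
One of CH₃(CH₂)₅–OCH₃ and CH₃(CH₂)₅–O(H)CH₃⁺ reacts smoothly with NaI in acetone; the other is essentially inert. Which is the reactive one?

CH₃(CH₂)₅–O(H)CH₃⁺

From CH₃(CH₂)₅–OCH₃ the departing group would be CH₃O⁻ (pKₐ(CH₃OH) ≈ 15.5). Strong base; alkoxides do not leave unassisted.
From CH₃(CH₂)₅–O(H)CH₃⁺ the leaving group is R'OH (pKₐ(R'OH₂⁺) ≈ -2.4). Neutral; leaves from a protonated ether (an oxonium ion, R–O(H)R'⁺).
(In practice CH₃(CH₂)₅–O(H)CH₃⁺ is made from CH₃(CH₂)₅–OCH₃ by protonation with concentrated HI, allowing neutral methanol, rather than methoxide, to depart.)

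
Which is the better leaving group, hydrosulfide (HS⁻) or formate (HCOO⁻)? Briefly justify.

formate (HCOO⁻) is the better leaving group.
pKₐ(HCOOH) ≈ 3.8 versus pKₐ(H₂S) ≈ 7: formate (HCOO⁻) is the much weaker base.
Resonance-stabilised carboxylate.

formate (HCOO⁻)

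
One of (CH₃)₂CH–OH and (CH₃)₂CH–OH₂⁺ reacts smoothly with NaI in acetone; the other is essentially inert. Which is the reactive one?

From (CH₃)₂CH–OH the departing group would be OH⁻ (pKₐ(H₂O) ≈ 15.7). Strong base; essentially never leaves without prior activation.
From (CH₃)₂CH–OH₂⁺ the leaving group is H₂O (pKₐ(H₃O⁺) ≈ -1.7). Neutral; leaves from a protonated alcohol (R–OH₂⁺).
(In practice (CH₃)₂CH–OH₂⁺ is made from (CH₃)₂CH–OH by protonation with strong acid, converting the leaving group from hydroxide to neutral water.)

(CH₃)₂CH–OH₂⁺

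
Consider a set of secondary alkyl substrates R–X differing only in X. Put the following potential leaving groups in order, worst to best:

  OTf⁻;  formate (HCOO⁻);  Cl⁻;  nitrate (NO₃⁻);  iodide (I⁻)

formate (HCOO⁻) < nitrate (NO₃⁻) < Cl⁻ < iodide (I⁻) < OTf⁻

Rank by basicity of the departing species: weakest base leaves most easily.
OTf⁻: pKₐ(CF₃SO₃H (triflic acid)) ≈ -14
iodide (I⁻): pKₐ(HI) ≈ -10
Cl⁻: pKₐ(HCl) ≈ -7
nitrate (NO₃⁻): pKₐ(HNO₃) ≈ -1.3
formate (HCOO⁻): pKₐ(HCOOH) ≈ 3.8
The question asks for worst first, so the sequence is read in increasing leaving-group ability.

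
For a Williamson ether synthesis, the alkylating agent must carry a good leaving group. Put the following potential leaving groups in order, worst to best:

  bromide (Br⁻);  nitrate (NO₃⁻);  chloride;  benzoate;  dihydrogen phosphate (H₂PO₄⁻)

Leaving-group ability tracks the stability of the departed species; conjugate-acid pKₐ is the usual yardstick (lower pKₐ → better LG).
bromide (Br⁻): pKₐ(HBr) ≈ -9
chloride: pKₐ(HCl) ≈ -7
nitrate (NO₃⁻): pKₐ(HNO₃) ≈ -1.3
dihydrogen phosphate (H₂PO₄⁻): pKₐ(H₃PO₄) ≈ 2.1
benzoate: pKₐ(C₆H₅COOH) ≈ 4.2
The question asks for worst first, so the sequence is read in increasing leaving-group ability.

benzoate < dihydrogen phosphate (H₂PO₄⁻) < nitrate (NO₃⁻) < chloride < bromide (Br⁻)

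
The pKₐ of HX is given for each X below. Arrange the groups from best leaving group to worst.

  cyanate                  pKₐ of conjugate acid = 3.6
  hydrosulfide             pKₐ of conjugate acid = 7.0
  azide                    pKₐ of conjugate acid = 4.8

cyanate > azide > hydrosulfide

Lower conjugate-acid pKₐ ⇒ weaker base ⇒ better leaving group.
Sorting by the given values: cyanate (3.6), azide (4.8), hydrosulfide (7.0).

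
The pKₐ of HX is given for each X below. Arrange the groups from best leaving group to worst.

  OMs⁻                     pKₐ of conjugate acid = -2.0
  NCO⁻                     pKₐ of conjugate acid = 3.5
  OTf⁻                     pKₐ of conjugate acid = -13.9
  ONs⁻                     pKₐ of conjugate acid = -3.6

OTf⁻ > ONs⁻ > OMs⁻ > NCO⁻

Lower conjugate-acid pKₐ ⇒ weaker base ⇒ better leaving group.
Sorting by the given values: OTf⁻ (-13.9), ONs⁻ (-3.6), OMs⁻ (-2.0), NCO⁻ (3.5).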